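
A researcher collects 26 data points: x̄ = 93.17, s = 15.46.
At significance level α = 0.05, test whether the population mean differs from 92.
One-sample t-test:
H₀: μ = 92
H₁: μ ≠ 92
df = n - 1 = 25
t = (x̄ - μ₀) / (s/√n) = (93.17 - 92) / (15.46/√26) = 0.386
p-value = 0.7028

Since p-value > α = 0.05, we fail to reject H₀.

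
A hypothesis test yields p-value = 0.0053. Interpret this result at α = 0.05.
Since p = 0.0053 < α = 0.05, reject H₀.
There is sufficient evidence to reject the null hypothesis; the result is statistically significant at the 0.05 level.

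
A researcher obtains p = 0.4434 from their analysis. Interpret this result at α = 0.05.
Since p = 0.4434 > α = 0.05, fail to reject H₀.
There is insufficient evidence to reject the null hypothesis; the result is not statistically significant at the 0.05 level.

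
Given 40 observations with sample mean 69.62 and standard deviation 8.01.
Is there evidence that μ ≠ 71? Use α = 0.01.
One-sample t-test:
H₀: μ = 71
H₁: μ ≠ 71
df = n - 1 = 39
t = (x̄ - μ₀) / (s/√n) = (69.62 - 71) / (8.01/√40) = -1.090
p-value = 0.2826

Since p-value > α = 0.01, we fail to reject H₀.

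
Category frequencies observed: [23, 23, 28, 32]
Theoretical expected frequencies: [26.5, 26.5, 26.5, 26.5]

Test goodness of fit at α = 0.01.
Chi-square goodness of fit test:
H₀: observed counts match expected distribution
H₁: observed counts differ from expected distribution
df = k - 1 = 3
χ² = Σ(O - E)²/E
   = (23 - 26.5)²/26.5 + (23 - 26.5)²/26.5 + (28 - 26.5)²/26.5 + (32 - 26.5)²/26.5
   = 0.462 + 0.462 + 0.085 + 1.142
   = 2.15
p-value = 0.5417

Since p-value > α = 0.01, we fail to reject H₀.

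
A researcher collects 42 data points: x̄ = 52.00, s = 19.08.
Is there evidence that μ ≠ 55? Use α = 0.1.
One-sample t-test:
H₀: μ = 55
H₁: μ ≠ 55
df = n - 1 = 41
t = (x̄ - μ₀) / (s/√n) = (52.00 - 55) / (19.08/√42) = -1.019
p-value = 0.3142

Since p-value > α = 0.1, we fail to reject H₀.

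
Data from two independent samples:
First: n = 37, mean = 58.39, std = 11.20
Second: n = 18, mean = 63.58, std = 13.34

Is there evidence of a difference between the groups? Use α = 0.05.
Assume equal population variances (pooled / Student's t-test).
Student's two-sample t-test (equal variances):
H₀: μ₁ = μ₂
H₁: μ₁ ≠ μ₂
df = n₁ + n₂ - 2 = 53
Pooled variance s_p² = [(n₁-1)s₁² + (n₂-1)s₂²] / (n₁ + n₂ - 2) = [(36)(11.20²) + (17)(13.34²)] / 53 = 142.2846
SE = √(s_p²(1/n₁ + 1/n₂)) = √(142.2846 × (1/37 + 1/18)) = 3.4279
t = (x̄₁ - x̄₂) / SE = (58.39 - 63.58) / 3.4279 = -5.19 / 3.4279 = -1.514
p-value = 0.1360

Since p-value > α = 0.05, we fail to reject H₀.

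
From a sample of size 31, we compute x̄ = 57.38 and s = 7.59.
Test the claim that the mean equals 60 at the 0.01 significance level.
One-sample t-test:
H₀: μ = 60
H₁: μ ≠ 60
df = n - 1 = 30
t = (x̄ - μ₀) / (s/√n) = (57.38 - 60) / (7.59/√31) = -1.922
p-value = 0.0642

Since p-value > α = 0.01, we fail to reject H₀.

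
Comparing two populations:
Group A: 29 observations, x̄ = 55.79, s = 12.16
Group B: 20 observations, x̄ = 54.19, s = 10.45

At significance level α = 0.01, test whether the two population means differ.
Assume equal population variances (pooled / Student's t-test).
Student's two-sample t-test (equal variances):
H₀: μ₁ = μ₂
H₁: μ₁ ≠ μ₂
df = n₁ + n₂ - 2 = 47
Pooled variance s_p² = [(n₁-1)s₁² + (n₂-1)s₂²] / (n₁ + n₂ - 2) = [(28)(12.16²) + (19)(10.45²)] / 47 = 132.2358
SE = √(s_p²(1/n₁ + 1/n₂)) = √(132.2358 × (1/29 + 1/20)) = 3.3424
t = (x̄₁ - x̄₂) / SE = (55.79 - 54.19) / 3.3424 = 1.60 / 3.3424 = 0.479
p-value = 0.6344

Since p-value > α = 0.01, we fail to reject H₀.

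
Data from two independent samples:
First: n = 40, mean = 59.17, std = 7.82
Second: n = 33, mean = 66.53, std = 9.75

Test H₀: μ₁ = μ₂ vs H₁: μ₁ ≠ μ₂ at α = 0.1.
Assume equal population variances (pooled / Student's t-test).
Student's two-sample t-test (equal variances):
H₀: μ₁ = μ₂
H₁: μ₁ ≠ μ₂
df = n₁ + n₂ - 2 = 71
Pooled variance s_p² = [(n₁-1)s₁² + (n₂-1)s₂²] / (n₁ + n₂ - 2) = [(39)(7.82²) + (32)(9.75²)] / 71 = 76.4358
SE = √(s_p²(1/n₁ + 1/n₂)) = √(76.4358 × (1/40 + 1/33)) = 2.0560
t = (x̄₁ - x̄₂) / SE = (59.17 - 66.53) / 2.0560 = -7.36 / 2.0560 = -3.580
p-value = 0.0006

Since p-value < α = 0.1, we reject H₀.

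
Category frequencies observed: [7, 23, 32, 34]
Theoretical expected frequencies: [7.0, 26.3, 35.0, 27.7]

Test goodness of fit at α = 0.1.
Chi-square goodness of fit test:
H₀: observed counts match expected distribution
H₁: observed counts differ from expected distribution
df = k - 1 = 3
χ² = Σ(O - E)²/E
   = (7 - 7.0)²/7.0 + (23 - 26.3)²/26.3 + (32 - 35.0)²/35.0 + (34 - 27.7)²/27.7
   = 0.000 + 0.414 + 0.257 + 1.433
   = 2.10
p-value = 0.5511

Since p-value > α = 0.1, we fail to reject H₀.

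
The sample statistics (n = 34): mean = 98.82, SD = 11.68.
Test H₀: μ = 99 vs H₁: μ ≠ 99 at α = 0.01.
One-sample t-test:
H₀: μ = 99
H₁: μ ≠ 99
df = n - 1 = 33
t = (x̄ - μ₀) / (s/√n) = (98.82 - 99) / (11.68/√34) = -0.090
p-value = 0.9289

Since p-value > α = 0.01, we fail to reject H₀.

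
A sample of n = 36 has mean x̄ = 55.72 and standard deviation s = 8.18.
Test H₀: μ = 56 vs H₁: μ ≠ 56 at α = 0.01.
One-sample t-test:
H₀: μ = 56
H₁: μ ≠ 56
df = n - 1 = 35
t = (x̄ - μ₀) / (s/√n) = (55.72 - 56) / (8.18/√36) = -0.205
p-value = 0.8385

Since p-value > α = 0.01, we fail to reject H₀.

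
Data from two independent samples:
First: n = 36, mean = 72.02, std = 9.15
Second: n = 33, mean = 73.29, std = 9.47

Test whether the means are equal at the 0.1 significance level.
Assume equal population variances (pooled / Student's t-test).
Student's two-sample t-test (equal variances):
H₀: μ₁ = μ₂
H₁: μ₁ ≠ μ₂
df = n₁ + n₂ - 2 = 67
Pooled variance s_p² = [(n₁-1)s₁² + (n₂-1)s₂²] / (n₁ + n₂ - 2) = [(35)(9.15²) + (32)(9.47²)] / 67 = 86.5683
SE = √(s_p²(1/n₁ + 1/n₂)) = √(86.5683 × (1/36 + 1/33)) = 2.2423
t = (x̄₁ - x̄₂) / SE = (72.02 - 73.29) / 2.2423 = -1.27 / 2.2423 = -0.566
p-value = 0.5730

Since p-value > α = 0.1, we fail to reject H₀.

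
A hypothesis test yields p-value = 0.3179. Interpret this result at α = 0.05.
Since p = 0.3179 > α = 0.05, fail to reject H₀.
There is insufficient evidence to reject the null hypothesis; the result is not statistically significant at the 0.05 level.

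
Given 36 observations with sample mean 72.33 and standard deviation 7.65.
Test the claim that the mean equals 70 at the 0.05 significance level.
One-sample t-test:
H₀: μ = 70
H₁: μ ≠ 70
df = n - 1 = 35
t = (x̄ - μ₀) / (s/√n) = (72.33 - 70) / (7.65/√36) = 1.827
p-value = 0.0762

Since p-value > α = 0.05, we fail to reject H₀.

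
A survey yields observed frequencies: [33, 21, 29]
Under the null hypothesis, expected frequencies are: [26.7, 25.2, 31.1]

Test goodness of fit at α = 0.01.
Chi-square goodness of fit test:
H₀: observed counts match expected distribution
H₁: observed counts differ from expected distribution
df = k - 1 = 2
χ² = Σ(O - E)²/E
   = (33 - 26.7)²/26.7 + (21 - 25.2)²/25.2 + (29 - 31.1)²/31.1
   = 1.487 + 0.700 + 0.142
   = 2.33
p-value = 0.3122

Since p-value > α = 0.01, we fail to reject H₀.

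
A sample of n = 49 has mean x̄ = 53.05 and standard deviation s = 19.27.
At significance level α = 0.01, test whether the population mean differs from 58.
One-sample t-test:
H₀: μ = 58
H₁: μ ≠ 58
df = n - 1 = 48
t = (x̄ - μ₀) / (s/√n) = (53.05 - 58) / (19.27/√49) = -1.798
p-value = 0.0784

Since p-value > α = 0.01, we fail to reject H₀.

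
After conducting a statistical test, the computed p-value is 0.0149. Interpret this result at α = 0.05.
Since p = 0.0149 < α = 0.05, reject H₀.
There is sufficient evidence to reject the null hypothesis; the result is statistically significant at the 0.05 level.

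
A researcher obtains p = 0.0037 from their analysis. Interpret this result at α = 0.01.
Since p = 0.0037 < α = 0.01, reject H₀.
There is sufficient evidence to reject the null hypothesis; the result is statistically significant at the 0.01 level.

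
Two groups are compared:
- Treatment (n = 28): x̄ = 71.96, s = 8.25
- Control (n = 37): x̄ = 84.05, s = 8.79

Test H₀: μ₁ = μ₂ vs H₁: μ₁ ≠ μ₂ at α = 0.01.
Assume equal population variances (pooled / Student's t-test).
Student's two-sample t-test (equal variances):
H₀: μ₁ = μ₂
H₁: μ₁ ≠ μ₂
df = n₁ + n₂ - 2 = 63
Pooled variance s_p² = [(n₁-1)s₁² + (n₂-1)s₂²] / (n₁ + n₂ - 2) = [(27)(8.25²) + (36)(8.79²)] / 63 = 73.3206
SE = √(s_p²(1/n₁ + 1/n₂)) = √(73.3206 × (1/28 + 1/37)) = 2.1448
t = (x̄₁ - x̄₂) / SE = (71.96 - 84.05) / 2.1448 = -12.09 / 2.1448 = -5.637
p-value < 0.0001

Since p-value < α = 0.01, we reject H₀.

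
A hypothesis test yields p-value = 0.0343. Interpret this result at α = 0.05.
Since p = 0.0343 < α = 0.05, reject H₀.
There is sufficient evidence to reject the null hypothesis; the result is statistically significant at the 0.05 level.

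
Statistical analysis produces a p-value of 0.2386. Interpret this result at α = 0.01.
Since p = 0.2386 > α = 0.01, fail to reject H₀.
There is insufficient evidence to reject the null hypothesis; the result is not statistically significant at the 0.01 level.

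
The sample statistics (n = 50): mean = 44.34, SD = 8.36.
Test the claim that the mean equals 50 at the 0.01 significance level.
One-sample t-test:
H₀: μ = 50
H₁: μ ≠ 50
df = n - 1 = 49
t = (x̄ - μ₀) / (s/√n) = (44.34 - 50) / (8.36/√50) = -4.787
p-value < 0.0001

Since p-value < α = 0.01, we reject H₀.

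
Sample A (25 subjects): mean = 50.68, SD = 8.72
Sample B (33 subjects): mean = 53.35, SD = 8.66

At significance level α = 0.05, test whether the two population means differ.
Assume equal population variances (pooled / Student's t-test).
Student's two-sample t-test (equal variances):
H₀: μ₁ = μ₂
H₁: μ₁ ≠ μ₂
df = n₁ + n₂ - 2 = 56
Pooled variance s_p² = [(n₁-1)s₁² + (n₂-1)s₂²] / (n₁ + n₂ - 2) = [(24)(8.72²) + (32)(8.66²)] / 56 = 75.4425
SE = √(s_p²(1/n₁ + 1/n₂)) = √(75.4425 × (1/25 + 1/33)) = 2.3030
t = (x̄₁ - x̄₂) / SE = (50.68 - 53.35) / 2.3030 = -2.67 / 2.3030 = -1.159
p-value = 0.2512

Since p-value > α = 0.05, we fail to reject H₀.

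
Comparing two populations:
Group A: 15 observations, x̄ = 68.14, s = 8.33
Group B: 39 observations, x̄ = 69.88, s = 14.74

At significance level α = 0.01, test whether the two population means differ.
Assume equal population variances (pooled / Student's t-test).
Student's two-sample t-test (equal variances):
H₀: μ₁ = μ₂
H₁: μ₁ ≠ μ₂
df = n₁ + n₂ - 2 = 52
Pooled variance s_p² = [(n₁-1)s₁² + (n₂-1)s₂²] / (n₁ + n₂ - 2) = [(14)(8.33²) + (38)(14.74²)] / 52 = 177.4541
SE = √(s_p²(1/n₁ + 1/n₂)) = √(177.4541 × (1/15 + 1/39)) = 4.0473
t = (x̄₁ - x̄₂) / SE = (68.14 - 69.88) / 4.0473 = -1.74 / 4.0473 = -0.430
p-value = 0.6690

Since p-value > α = 0.01, we fail to reject H₀.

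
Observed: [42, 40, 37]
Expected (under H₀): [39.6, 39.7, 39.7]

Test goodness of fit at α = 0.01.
Chi-square goodness of fit test:
H₀: observed counts match expected distribution
H₁: observed counts differ from expected distribution
df = k - 1 = 2
χ² = Σ(O - E)²/E
   = (42 - 39.6)²/39.6 + (40 - 39.7)²/39.7 + (37 - 39.7)²/39.7
   = 0.145 + 0.002 + 0.184
   = 0.33
p-value = 0.8473

Since p-value > α = 0.01, we fail to reject H₀.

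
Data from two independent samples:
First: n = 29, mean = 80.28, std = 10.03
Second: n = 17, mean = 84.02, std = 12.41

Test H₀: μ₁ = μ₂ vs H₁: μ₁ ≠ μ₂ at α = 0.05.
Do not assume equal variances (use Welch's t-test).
Welch's two-sample t-test:
H₀: μ₁ = μ₂
H₁: μ₁ ≠ μ₂
s₁²/n₁ = 10.03²/29 = 3.4690,  s₂²/n₂ = 12.41²/17 = 9.0593
SE = √(s₁²/n₁ + s₂²/n₂) = √(3.4690 + 9.0593) = 3.5395
df (Welch-Satterthwaite) = (s₁²/n₁ + s₂²/n₂)² / [(s₁²/n₁)²/(n₁-1) + (s₂²/n₂)²/(n₂-1)] ≈ 28.23
t = (x̄₁ - x̄₂) / SE = (80.28 - 84.02) / 3.5395 = -3.74 / 3.5395 = -1.057
p-value = 0.2996

Since p-value > α = 0.05, we fail to reject H₀.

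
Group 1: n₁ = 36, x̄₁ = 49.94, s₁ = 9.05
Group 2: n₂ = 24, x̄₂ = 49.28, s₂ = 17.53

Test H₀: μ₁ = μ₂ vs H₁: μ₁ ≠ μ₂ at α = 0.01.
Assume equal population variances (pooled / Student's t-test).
Student's two-sample t-test (equal variances):
H₀: μ₁ = μ₂
H₁: μ₁ ≠ μ₂
df = n₁ + n₂ - 2 = 58
Pooled variance s_p² = [(n₁-1)s₁² + (n₂-1)s₂²] / (n₁ + n₂ - 2) = [(35)(9.05²) + (23)(17.53²)] / 58 = 171.2846
SE = √(s_p²(1/n₁ + 1/n₂)) = √(171.2846 × (1/36 + 1/24)) = 3.4489
t = (x̄₁ - x̄₂) / SE = (49.94 - 49.28) / 3.4489 = 0.66 / 3.4489 = 0.191
p-value = 0.8489

Since p-value > α = 0.01, we fail to reject H₀.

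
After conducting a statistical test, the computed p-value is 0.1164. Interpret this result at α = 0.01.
Since p = 0.1164 > α = 0.01, fail to reject H₀.
There is insufficient evidence to reject the null hypothesis; the result is not statistically significant at the 0.01 level.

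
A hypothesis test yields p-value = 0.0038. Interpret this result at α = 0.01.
Since p = 0.0038 < α = 0.01, reject H₀.
There is sufficient evidence to reject the null hypothesis; the result is statistically significant at the 0.01 level.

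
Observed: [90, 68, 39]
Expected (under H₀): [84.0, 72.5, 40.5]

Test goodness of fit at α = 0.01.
Chi-square goodness of fit test:
H₀: observed counts match expected distribution
H₁: observed counts differ from expected distribution
df = k - 1 = 2
χ² = Σ(O - E)²/E
   = (90 - 84.0)²/84.0 + (68 - 72.5)²/72.5 + (39 - 40.5)²/40.5
   = 0.429 + 0.279 + 0.056
   = 0.76
p-value = 0.6827

Since p-value > α = 0.01, we fail to reject H₀.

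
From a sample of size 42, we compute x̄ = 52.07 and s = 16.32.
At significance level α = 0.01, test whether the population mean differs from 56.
One-sample t-test:
H₀: μ = 56
H₁: μ ≠ 56
df = n - 1 = 41
t = (x̄ - μ₀) / (s/√n) = (52.07 - 56) / (16.32/√42) = -1.561
p-value = 0.1263

Since p-value > α = 0.01, we fail to reject H₀.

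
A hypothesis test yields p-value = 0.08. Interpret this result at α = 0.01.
Since p = 0.08 > α = 0.01, fail to reject H₀.
There is insufficient evidence to reject the null hypothesis; the result is not statistically significant at the 0.01 level.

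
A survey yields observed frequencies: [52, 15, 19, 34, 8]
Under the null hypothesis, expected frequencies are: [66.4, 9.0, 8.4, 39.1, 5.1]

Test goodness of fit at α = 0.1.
Chi-square goodness of fit test:
H₀: observed counts match expected distribution
H₁: observed counts differ from expected distribution
df = k - 1 = 4
χ² = Σ(O - E)²/E
   = (52 - 66.4)²/66.4 + (15 - 9.0)²/9.0 + (19 - 8.4)²/8.4 + (34 - 39.1)²/39.1 + (8 - 5.1)²/5.1
   = 3.123 + 4.000 + 13.376 + 0.665 + 1.649
   = 22.81
p-value = 0.0001

Since p-value < α = 0.1, we reject H₀.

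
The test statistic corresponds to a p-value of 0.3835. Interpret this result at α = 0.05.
Since p = 0.3835 > α = 0.05, fail to reject H₀.
There is insufficient evidence to reject the null hypothesis; the result is not statistically significant at the 0.05 level.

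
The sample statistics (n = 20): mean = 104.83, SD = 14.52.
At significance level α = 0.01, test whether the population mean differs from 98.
One-sample t-test:
H₀: μ = 98
H₁: μ ≠ 98
df = n - 1 = 19
t = (x̄ - μ₀) / (s/√n) = (104.83 - 98) / (14.52/√20) = 2.104
p-value = 0.0490

Since p-value > α = 0.01, we fail to reject H₀.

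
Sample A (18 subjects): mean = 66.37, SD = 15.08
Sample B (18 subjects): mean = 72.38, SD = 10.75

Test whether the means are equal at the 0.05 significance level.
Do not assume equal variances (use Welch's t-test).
Welch's two-sample t-test:
H₀: μ₁ = μ₂
H₁: μ₁ ≠ μ₂
s₁²/n₁ = 15.08²/18 = 12.6337,  s₂²/n₂ = 10.75²/18 = 6.4201
SE = √(s₁²/n₁ + s₂²/n₂) = √(12.6337 + 6.4201) = 4.3651
df (Welch-Satterthwaite) = (s₁²/n₁ + s₂²/n₂)² / [(s₁²/n₁)²/(n₁-1) + (s₂²/n₂)²/(n₂-1)] ≈ 30.73
t = (x̄₁ - x̄₂) / SE = (66.37 - 72.38) / 4.3651 = -6.01 / 4.3651 = -1.377
p-value = 0.1785

Since p-value > α = 0.05, we fail to reject H₀.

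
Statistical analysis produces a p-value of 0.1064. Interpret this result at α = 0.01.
Since p = 0.1064 > α = 0.01, fail to reject H₀.
There is insufficient evidence to reject the null hypothesis; the result is not statistically significant at the 0.01 level.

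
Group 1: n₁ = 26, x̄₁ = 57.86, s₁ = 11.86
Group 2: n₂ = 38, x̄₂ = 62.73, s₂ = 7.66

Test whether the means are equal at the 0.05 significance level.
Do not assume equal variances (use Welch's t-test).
Welch's two-sample t-test:
H₀: μ₁ = μ₂
H₁: μ₁ ≠ μ₂
s₁²/n₁ = 11.86²/26 = 5.4100,  s₂²/n₂ = 7.66²/38 = 1.5441
SE = √(s₁²/n₁ + s₂²/n₂) = √(5.4100 + 1.5441) = 2.6371
df (Welch-Satterthwaite) = (s₁²/n₁ + s₂²/n₂)² / [(s₁²/n₁)²/(n₁-1) + (s₂²/n₂)²/(n₂-1)] ≈ 39.15
t = (x̄₁ - x̄₂) / SE = (57.86 - 62.73) / 2.6371 = -4.87 / 2.6371 = -1.847
p-value = 0.0724

Since p-value > α = 0.05, we fail to reject H₀.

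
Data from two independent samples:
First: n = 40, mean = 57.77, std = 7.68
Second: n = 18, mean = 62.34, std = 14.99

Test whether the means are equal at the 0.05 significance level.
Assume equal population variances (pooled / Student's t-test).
Student's two-sample t-test (equal variances):
H₀: μ₁ = μ₂
H₁: μ₁ ≠ μ₂
df = n₁ + n₂ - 2 = 56
Pooled variance s_p² = [(n₁-1)s₁² + (n₂-1)s₂²] / (n₁ + n₂ - 2) = [(39)(7.68²) + (17)(14.99²)] / 56 = 109.2896
SE = √(s_p²(1/n₁ + 1/n₂)) = √(109.2896 × (1/40 + 1/18)) = 2.9671
t = (x̄₁ - x̄₂) / SE = (57.77 - 62.34) / 2.9671 = -4.57 / 2.9671 = -1.540
p-value = 0.1291

Since p-value > α = 0.05, we fail to reject H₀.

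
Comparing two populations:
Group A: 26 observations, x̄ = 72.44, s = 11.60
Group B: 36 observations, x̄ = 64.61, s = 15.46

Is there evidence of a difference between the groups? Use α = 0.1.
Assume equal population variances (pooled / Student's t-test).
Student's two-sample t-test (equal variances):
H₀: μ₁ = μ₂
H₁: μ₁ ≠ μ₂
df = n₁ + n₂ - 2 = 60
Pooled variance s_p² = [(n₁-1)s₁² + (n₂-1)s₂²] / (n₁ + n₂ - 2) = [(25)(11.60²) + (35)(15.46²)] / 60 = 195.4901
SE = √(s_p²(1/n₁ + 1/n₂)) = √(195.4901 × (1/26 + 1/36)) = 3.5985
t = (x̄₁ - x̄₂) / SE = (72.44 - 64.61) / 3.5985 = 7.83 / 3.5985 = 2.176
p-value = 0.0335

Since p-value < α = 0.1, we reject H₀.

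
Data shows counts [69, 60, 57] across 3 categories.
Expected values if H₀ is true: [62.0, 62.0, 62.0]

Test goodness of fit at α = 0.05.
Chi-square goodness of fit test:
H₀: observed counts match expected distribution
H₁: observed counts differ from expected distribution
df = k - 1 = 2
χ² = Σ(O - E)²/E
   = (69 - 62.0)²/62.0 + (60 - 62.0)²/62.0 + (57 - 62.0)²/62.0
   = 0.790 + 0.065 + 0.403
   = 1.26
p-value = 0.5331

Since p-value > α = 0.05, we fail to reject H₀.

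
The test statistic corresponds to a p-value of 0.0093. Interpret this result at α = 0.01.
Since p = 0.0093 < α = 0.01, reject H₀.
There is sufficient evidence to reject the null hypothesis; the result is statistically significant at the 0.01 level.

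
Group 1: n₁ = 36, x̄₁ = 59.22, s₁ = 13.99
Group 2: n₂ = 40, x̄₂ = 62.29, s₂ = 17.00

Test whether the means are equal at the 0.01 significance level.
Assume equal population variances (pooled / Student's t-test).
Student's two-sample t-test (equal variances):
H₀: μ₁ = μ₂
H₁: μ₁ ≠ μ₂
df = n₁ + n₂ - 2 = 74
Pooled variance s_p² = [(n₁-1)s₁² + (n₂-1)s₂²] / (n₁ + n₂ - 2) = [(35)(13.99²) + (39)(17.00²)] / 74 = 244.8811
SE = √(s_p²(1/n₁ + 1/n₂)) = √(244.8811 × (1/36 + 1/40)) = 3.5950
t = (x̄₁ - x̄₂) / SE = (59.22 - 62.29) / 3.5950 = -3.07 / 3.5950 = -0.854
p-value = 0.3959

Since p-value > α = 0.01, we fail to reject H₀.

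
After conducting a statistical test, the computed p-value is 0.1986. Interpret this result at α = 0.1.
Since p = 0.1986 > α = 0.1, fail to reject H₀.
There is insufficient evidence to reject the null hypothesis; the result is not statistically significant at the 0.1 level.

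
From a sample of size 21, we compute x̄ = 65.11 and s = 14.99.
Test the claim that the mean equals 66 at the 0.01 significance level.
One-sample t-test:
H₀: μ = 66
H₁: μ ≠ 66
df = n - 1 = 20
t = (x̄ - μ₀) / (s/√n) = (65.11 - 66) / (14.99/√21) = -0.272
p-value = 0.7883

Since p-value > α = 0.01, we fail to reject H₀.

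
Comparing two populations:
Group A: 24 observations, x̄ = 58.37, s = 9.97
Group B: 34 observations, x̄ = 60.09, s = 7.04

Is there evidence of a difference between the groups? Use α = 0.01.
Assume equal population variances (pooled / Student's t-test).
Student's two-sample t-test (equal variances):
H₀: μ₁ = μ₂
H₁: μ₁ ≠ μ₂
df = n₁ + n₂ - 2 = 56
Pooled variance s_p² = [(n₁-1)s₁² + (n₂-1)s₂²] / (n₁ + n₂ - 2) = [(23)(9.97²) + (33)(7.04²)] / 56 = 70.0313
SE = √(s_p²(1/n₁ + 1/n₂)) = √(70.0313 × (1/24 + 1/34)) = 2.2311
t = (x̄₁ - x̄₂) / SE = (58.37 - 60.09) / 2.2311 = -1.72 / 2.2311 = -0.771
p-value = 0.4440

Since p-value > α = 0.01, we fail to reject H₀.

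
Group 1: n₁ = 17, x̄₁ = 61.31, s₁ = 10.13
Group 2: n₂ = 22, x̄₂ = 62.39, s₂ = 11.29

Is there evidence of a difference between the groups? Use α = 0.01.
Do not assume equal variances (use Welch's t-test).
Welch's two-sample t-test:
H₀: μ₁ = μ₂
H₁: μ₁ ≠ μ₂
s₁²/n₁ = 10.13²/17 = 6.0363,  s₂²/n₂ = 11.29²/22 = 5.7938
SE = √(s₁²/n₁ + s₂²/n₂) = √(6.0363 + 5.7938) = 3.4395
df (Welch-Satterthwaite) = (s₁²/n₁ + s₂²/n₂)² / [(s₁²/n₁)²/(n₁-1) + (s₂²/n₂)²/(n₂-1)] ≈ 36.11
t = (x̄₁ - x̄₂) / SE = (61.31 - 62.39) / 3.4395 = -1.08 / 3.4395 = -0.314
p-value = 0.7553

Since p-value > α = 0.01, we fail to reject H₀.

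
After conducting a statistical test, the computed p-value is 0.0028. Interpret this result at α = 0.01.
Since p = 0.0028 < α = 0.01, reject H₀.
There is sufficient evidence to reject the null hypothesis; the result is statistically significant at the 0.01 level.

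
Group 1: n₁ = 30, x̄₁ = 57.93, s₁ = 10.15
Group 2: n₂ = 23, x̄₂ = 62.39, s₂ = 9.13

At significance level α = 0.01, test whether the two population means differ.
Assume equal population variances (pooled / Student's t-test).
Student's two-sample t-test (equal variances):
H₀: μ₁ = μ₂
H₁: μ₁ ≠ μ₂
df = n₁ + n₂ - 2 = 51
Pooled variance s_p² = [(n₁-1)s₁² + (n₂-1)s₂²] / (n₁ + n₂ - 2) = [(29)(10.15²) + (22)(9.13²)] / 51 = 94.5393
SE = √(s_p²(1/n₁ + 1/n₂)) = √(94.5393 × (1/30 + 1/23)) = 2.6948
t = (x̄₁ - x̄₂) / SE = (57.93 - 62.39) / 2.6948 = -4.46 / 2.6948 = -1.655
p-value = 0.1041

Since p-value > α = 0.01, we fail to reject H₀.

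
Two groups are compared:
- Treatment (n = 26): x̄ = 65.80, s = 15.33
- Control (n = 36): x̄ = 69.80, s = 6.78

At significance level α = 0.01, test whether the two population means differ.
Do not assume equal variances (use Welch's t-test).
Welch's two-sample t-test:
H₀: μ₁ = μ₂
H₁: μ₁ ≠ μ₂
s₁²/n₁ = 15.33²/26 = 9.0388,  s₂²/n₂ = 6.78²/36 = 1.2769
SE = √(s₁²/n₁ + s₂²/n₂) = √(9.0388 + 1.2769) = 3.2118
df (Welch-Satterthwaite) = (s₁²/n₁ + s₂²/n₂)² / [(s₁²/n₁)²/(n₁-1) + (s₂²/n₂)²/(n₂-1)] ≈ 32.10
t = (x̄₁ - x̄₂) / SE = (65.80 - 69.80) / 3.2118 = -4.00 / 3.2118 = -1.245
p-value = 0.2220

Since p-value > α = 0.01, we fail to reject H₀.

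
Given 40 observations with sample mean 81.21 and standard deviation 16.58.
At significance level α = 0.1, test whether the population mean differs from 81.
One-sample t-test:
H₀: μ = 81
H₁: μ ≠ 81
df = n - 1 = 39
t = (x̄ - μ₀) / (s/√n) = (81.21 - 81) / (16.58/√40) = 0.080
p-value = 0.9366

Since p-value > α = 0.1, we fail to reject H₀.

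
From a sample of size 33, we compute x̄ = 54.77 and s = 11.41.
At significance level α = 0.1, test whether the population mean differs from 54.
One-sample t-test:
H₀: μ = 54
H₁: μ ≠ 54
df = n - 1 = 32
t = (x̄ - μ₀) / (s/√n) = (54.77 - 54) / (11.41/√33) = 0.388
p-value = 0.7008

Since p-value > α = 0.1, we fail to reject H₀.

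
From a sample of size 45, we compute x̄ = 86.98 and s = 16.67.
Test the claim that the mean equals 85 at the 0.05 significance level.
One-sample t-test:
H₀: μ = 85
H₁: μ ≠ 85
df = n - 1 = 44
t = (x̄ - μ₀) / (s/√n) = (86.98 - 85) / (16.67/√45) = 0.797
p-value = 0.4299

Since p-value > α = 0.05, we fail to reject H₀.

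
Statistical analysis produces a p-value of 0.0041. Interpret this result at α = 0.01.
Since p = 0.0041 < α = 0.01, reject H₀.
There is sufficient evidence to reject the null hypothesis; the result is statistically significant at the 0.01 level.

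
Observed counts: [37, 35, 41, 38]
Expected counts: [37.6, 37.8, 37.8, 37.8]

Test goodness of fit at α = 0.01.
Chi-square goodness of fit test:
H₀: observed counts match expected distribution
H₁: observed counts differ from expected distribution
df = k - 1 = 3
χ² = Σ(O - E)²/E
   = (37 - 37.6)²/37.6 + (35 - 37.8)²/37.8 + (41 - 37.8)²/37.8 + (38 - 37.8)²/37.8
   = 0.010 + 0.207 + 0.271 + 0.001
   = 0.49
p-value = 0.9213

Since p-value > α = 0.01, we fail to reject H₀.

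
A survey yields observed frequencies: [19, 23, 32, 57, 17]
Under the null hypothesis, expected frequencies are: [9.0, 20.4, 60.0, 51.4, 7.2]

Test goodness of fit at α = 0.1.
Chi-square goodness of fit test:
H₀: observed counts match expected distribution
H₁: observed counts differ from expected distribution
df = k - 1 = 4
χ² = Σ(O - E)²/E
   = (19 - 9.0)²/9.0 + (23 - 20.4)²/20.4 + (32 - 60.0)²/60.0 + (57 - 51.4)²/51.4 + (17 - 7.2)²/7.2
   = 11.111 + 0.331 + 13.067 + 0.610 + 13.339
   = 38.46
p-value < 0.0001

Since p-value < α = 0.1, we reject H₀.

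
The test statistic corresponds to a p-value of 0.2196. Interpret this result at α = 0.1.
Since p = 0.2196 > α = 0.1, fail to reject H₀.
There is insufficient evidence to reject the null hypothesis; the result is not statistically significant at the 0.1 level.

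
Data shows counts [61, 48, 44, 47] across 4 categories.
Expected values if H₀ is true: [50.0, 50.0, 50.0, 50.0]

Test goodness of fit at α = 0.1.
Chi-square goodness of fit test:
H₀: observed counts match expected distribution
H₁: observed counts differ from expected distribution
df = k - 1 = 3
χ² = Σ(O - E)²/E
   = (61 - 50.0)²/50.0 + (48 - 50.0)²/50.0 + (44 - 50.0)²/50.0 + (47 - 50.0)²/50.0
   = 2.420 + 0.080 + 0.720 + 0.180
   = 3.40
p-value = 0.3340

Since p-value > α = 0.1, we fail to reject H₀.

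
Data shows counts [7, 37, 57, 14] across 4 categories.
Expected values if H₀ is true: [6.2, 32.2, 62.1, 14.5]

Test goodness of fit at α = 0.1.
Chi-square goodness of fit test:
H₀: observed counts match expected distribution
H₁: observed counts differ from expected distribution
df = k - 1 = 3
χ² = Σ(O - E)²/E
   = (7 - 6.2)²/6.2 + (37 - 32.2)²/32.2 + (57 - 62.1)²/62.1 + (14 - 14.5)²/14.5
   = 0.103 + 0.716 + 0.419 + 0.017
   = 1.25
p-value = 0.7399

Since p-value > α = 0.1, we fail to reject H₀.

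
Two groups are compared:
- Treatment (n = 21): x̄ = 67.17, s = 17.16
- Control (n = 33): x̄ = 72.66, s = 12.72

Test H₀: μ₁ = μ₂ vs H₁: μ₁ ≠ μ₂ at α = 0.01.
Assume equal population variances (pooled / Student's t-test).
Student's two-sample t-test (equal variances):
H₀: μ₁ = μ₂
H₁: μ₁ ≠ μ₂
df = n₁ + n₂ - 2 = 52
Pooled variance s_p² = [(n₁-1)s₁² + (n₂-1)s₂²] / (n₁ + n₂ - 2) = [(20)(17.16²) + (32)(12.72²)] / 52 = 212.8242
SE = √(s_p²(1/n₁ + 1/n₂)) = √(212.8242 × (1/21 + 1/33)) = 4.0723
t = (x̄₁ - x̄₂) / SE = (67.17 - 72.66) / 4.0723 = -5.49 / 4.0723 = -1.348
p-value = 0.1835

Since p-value > α = 0.01, we fail to reject H₀.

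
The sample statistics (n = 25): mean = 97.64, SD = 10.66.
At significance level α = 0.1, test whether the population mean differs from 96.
One-sample t-test:
H₀: μ = 96
H₁: μ ≠ 96
df = n - 1 = 24
t = (x̄ - μ₀) / (s/√n) = (97.64 - 96) / (10.66/√25) = 0.769
p-value = 0.4493

Since p-value > α = 0.1, we fail to reject H₀.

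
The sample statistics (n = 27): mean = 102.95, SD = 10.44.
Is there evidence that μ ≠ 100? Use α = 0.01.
One-sample t-test:
H₀: μ = 100
H₁: μ ≠ 100
df = n - 1 = 26
t = (x̄ - μ₀) / (s/√n) = (102.95 - 100) / (10.44/√27) = 1.468
p-value = 0.1540

Since p-value > α = 0.01, we fail to reject H₀.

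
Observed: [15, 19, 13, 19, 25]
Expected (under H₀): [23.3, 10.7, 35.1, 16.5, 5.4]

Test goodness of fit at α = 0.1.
Chi-square goodness of fit test:
H₀: observed counts match expected distribution
H₁: observed counts differ from expected distribution
df = k - 1 = 4
χ² = Σ(O - E)²/E
   = (15 - 23.3)²/23.3 + (19 - 10.7)²/10.7 + (13 - 35.1)²/35.1 + (19 - 16.5)²/16.5 + (25 - 5.4)²/5.4
   = 2.957 + 6.438 + 13.915 + 0.379 + 71.141
   = 94.83
p-value < 0.0001

Since p-value < α = 0.1, we reject H₀.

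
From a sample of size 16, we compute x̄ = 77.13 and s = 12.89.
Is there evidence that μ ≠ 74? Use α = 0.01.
One-sample t-test:
H₀: μ = 74
H₁: μ ≠ 74
df = n - 1 = 15
t = (x̄ - μ₀) / (s/√n) = (77.13 - 74) / (12.89/√16) = 0.971
p-value = 0.3468

Since p-value > α = 0.01, we fail to reject H₀.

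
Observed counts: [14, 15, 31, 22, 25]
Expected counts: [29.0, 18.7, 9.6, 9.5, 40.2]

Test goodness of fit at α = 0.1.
Chi-square goodness of fit test:
H₀: observed counts match expected distribution
H₁: observed counts differ from expected distribution
df = k - 1 = 4
χ² = Σ(O - E)²/E
   = (14 - 29.0)²/29.0 + (15 - 18.7)²/18.7 + (31 - 9.6)²/9.6 + (22 - 9.5)²/9.5 + (25 - 40.2)²/40.2
   = 7.759 + 0.732 + 47.704 + 16.447 + 5.747
   = 78.39
p-value < 0.0001

Since p-value < α = 0.1, we reject H₀.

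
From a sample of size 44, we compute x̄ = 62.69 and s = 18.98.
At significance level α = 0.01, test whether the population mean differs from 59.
One-sample t-test:
H₀: μ = 59
H₁: μ ≠ 59
df = n - 1 = 43
t = (x̄ - μ₀) / (s/√n) = (62.69 - 59) / (18.98/√44) = 1.290
p-value = 0.2041

Since p-value > α = 0.01, we fail to reject H₀.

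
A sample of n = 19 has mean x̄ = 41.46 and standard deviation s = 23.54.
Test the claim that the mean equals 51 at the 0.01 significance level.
One-sample t-test:
H₀: μ = 51
H₁: μ ≠ 51
df = n - 1 = 18
t = (x̄ - μ₀) / (s/√n) = (41.46 - 51) / (23.54/√19) = -1.767
p-value = 0.0943

Since p-value > α = 0.01, we fail to reject H₀.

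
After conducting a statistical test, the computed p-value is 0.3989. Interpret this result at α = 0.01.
Since p = 0.3989 > α = 0.01, fail to reject H₀.
There is insufficient evidence to reject the null hypothesis; the result is not statistically significant at the 0.01 level.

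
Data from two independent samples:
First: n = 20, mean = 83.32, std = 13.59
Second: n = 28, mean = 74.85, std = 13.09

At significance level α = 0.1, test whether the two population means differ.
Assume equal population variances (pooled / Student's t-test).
Student's two-sample t-test (equal variances):
H₀: μ₁ = μ₂
H₁: μ₁ ≠ μ₂
df = n₁ + n₂ - 2 = 46
Pooled variance s_p² = [(n₁-1)s₁² + (n₂-1)s₂²] / (n₁ + n₂ - 2) = [(19)(13.59²) + (27)(13.09²)] / 46 = 176.8581
SE = √(s_p²(1/n₁ + 1/n₂)) = √(176.8581 × (1/20 + 1/28)) = 3.8935
t = (x̄₁ - x̄₂) / SE = (83.32 - 74.85) / 3.8935 = 8.47 / 3.8935 = 2.175
p-value = 0.0348

Since p-value < α = 0.1, we reject H₀.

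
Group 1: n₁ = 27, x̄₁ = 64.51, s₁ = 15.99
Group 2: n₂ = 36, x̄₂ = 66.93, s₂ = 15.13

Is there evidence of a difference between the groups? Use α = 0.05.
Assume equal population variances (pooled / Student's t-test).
Student's two-sample t-test (equal variances):
H₀: μ₁ = μ₂
H₁: μ₁ ≠ μ₂
df = n₁ + n₂ - 2 = 61
Pooled variance s_p² = [(n₁-1)s₁² + (n₂-1)s₂²] / (n₁ + n₂ - 2) = [(26)(15.99²) + (35)(15.13²)] / 61 = 240.3242
SE = √(s_p²(1/n₁ + 1/n₂)) = √(240.3242 × (1/27 + 1/36)) = 3.9467
t = (x̄₁ - x̄₂) / SE = (64.51 - 66.93) / 3.9467 = -2.42 / 3.9467 = -0.613
p-value = 0.5420

Since p-value > α = 0.05, we fail to reject H₀.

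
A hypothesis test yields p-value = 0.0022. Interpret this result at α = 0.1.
Since p = 0.0022 < α = 0.1, reject H₀.
There is sufficient evidence to reject the null hypothesis; the result is statistically significant at the 0.1 level.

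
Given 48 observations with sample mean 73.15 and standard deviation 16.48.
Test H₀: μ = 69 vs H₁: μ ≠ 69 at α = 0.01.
One-sample t-test:
H₀: μ = 69
H₁: μ ≠ 69
df = n - 1 = 47
t = (x̄ - μ₀) / (s/√n) = (73.15 - 69) / (16.48/√48) = 1.745
p-value = 0.0876

Since p-value > α = 0.01, we fail to reject H₀.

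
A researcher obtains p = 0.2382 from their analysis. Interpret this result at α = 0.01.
Since p = 0.2382 > α = 0.01, fail to reject H₀.
There is insufficient evidence to reject the null hypothesis; the result is not statistically significant at the 0.01 level.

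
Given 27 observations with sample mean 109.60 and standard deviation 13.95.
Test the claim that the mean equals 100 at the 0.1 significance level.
One-sample t-test:
H₀: μ = 100
H₁: μ ≠ 100
df = n - 1 = 26
t = (x̄ - μ₀) / (s/√n) = (109.60 - 100) / (13.95/√27) = 3.576
p-value = 0.0014

Since p-value < α = 0.1, we reject H₀.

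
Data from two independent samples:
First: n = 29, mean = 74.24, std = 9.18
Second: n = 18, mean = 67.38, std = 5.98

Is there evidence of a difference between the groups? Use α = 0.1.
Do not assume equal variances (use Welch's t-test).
Welch's two-sample t-test:
H₀: μ₁ = μ₂
H₁: μ₁ ≠ μ₂
s₁²/n₁ = 9.18²/29 = 2.9059,  s₂²/n₂ = 5.98²/18 = 1.9867
SE = √(s₁²/n₁ + s₂²/n₂) = √(2.9059 + 1.9867) = 2.2119
df (Welch-Satterthwaite) = (s₁²/n₁ + s₂²/n₂)² / [(s₁²/n₁)²/(n₁-1) + (s₂²/n₂)²/(n₂-1)] ≈ 44.85
t = (x̄₁ - x̄₂) / SE = (74.24 - 67.38) / 2.2119 = 6.86 / 2.2119 = 3.101
p-value = 0.0033

Since p-value < α = 0.1, we reject H₀.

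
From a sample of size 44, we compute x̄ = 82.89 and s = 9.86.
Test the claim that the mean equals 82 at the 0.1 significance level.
One-sample t-test:
H₀: μ = 82
H₁: μ ≠ 82
df = n - 1 = 43
t = (x̄ - μ₀) / (s/√n) = (82.89 - 82) / (9.86/√44) = 0.599
p-value = 0.5525

Since p-value > α = 0.1, we fail to reject H₀.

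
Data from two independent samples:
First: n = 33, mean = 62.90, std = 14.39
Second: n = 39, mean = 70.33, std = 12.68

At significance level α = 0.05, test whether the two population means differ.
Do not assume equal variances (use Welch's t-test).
Welch's two-sample t-test:
H₀: μ₁ = μ₂
H₁: μ₁ ≠ μ₂
s₁²/n₁ = 14.39²/33 = 6.2749,  s₂²/n₂ = 12.68²/39 = 4.1226
SE = √(s₁²/n₁ + s₂²/n₂) = √(6.2749 + 4.1226) = 3.2245
df (Welch-Satterthwaite) = (s₁²/n₁ + s₂²/n₂)² / [(s₁²/n₁)²/(n₁-1) + (s₂²/n₂)²/(n₂-1)] ≈ 64.44
t = (x̄₁ - x̄₂) / SE = (62.90 - 70.33) / 3.2245 = -7.43 / 3.2245 = -2.304
p-value = 0.0244

Since p-value < α = 0.05, we reject H₀.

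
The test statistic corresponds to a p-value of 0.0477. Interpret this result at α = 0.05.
Since p = 0.0477 < α = 0.05, reject H₀.
There is sufficient evidence to reject the null hypothesis; the result is statistically significant at the 0.05 level.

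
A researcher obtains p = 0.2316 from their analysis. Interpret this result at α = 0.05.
Since p = 0.2316 > α = 0.05, fail to reject H₀.
There is insufficient evidence to reject the null hypothesis; the result is not statistically significant at the 0.05 level.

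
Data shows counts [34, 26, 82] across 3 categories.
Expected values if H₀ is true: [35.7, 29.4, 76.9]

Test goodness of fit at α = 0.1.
Chi-square goodness of fit test:
H₀: observed counts match expected distribution
H₁: observed counts differ from expected distribution
df = k - 1 = 2
χ² = Σ(O - E)²/E
   = (34 - 35.7)²/35.7 + (26 - 29.4)²/29.4 + (82 - 76.9)²/76.9
   = 0.081 + 0.393 + 0.338
   = 0.81
p-value = 0.6662

Since p-value > α = 0.1, we fail to reject H₀.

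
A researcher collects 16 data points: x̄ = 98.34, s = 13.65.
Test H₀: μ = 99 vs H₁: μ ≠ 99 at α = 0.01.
One-sample t-test:
H₀: μ = 99
H₁: μ ≠ 99
df = n - 1 = 15
t = (x̄ - μ₀) / (s/√n) = (98.34 - 99) / (13.65/√16) = -0.193
p-value = 0.8492

Since p-value > α = 0.01, we fail to reject H₀.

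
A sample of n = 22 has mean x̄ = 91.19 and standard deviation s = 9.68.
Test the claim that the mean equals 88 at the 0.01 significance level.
One-sample t-test:
H₀: μ = 88
H₁: μ ≠ 88
df = n - 1 = 21
t = (x̄ - μ₀) / (s/√n) = (91.19 - 88) / (9.68/√22) = 1.546
p-value = 0.1371

Since p-value > α = 0.01, we fail to reject H₀.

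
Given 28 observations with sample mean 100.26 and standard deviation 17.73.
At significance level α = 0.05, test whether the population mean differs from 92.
One-sample t-test:
H₀: μ = 92
H₁: μ ≠ 92
df = n - 1 = 27
t = (x̄ - μ₀) / (s/√n) = (100.26 - 92) / (17.73/√28) = 2.465
p-value = 0.0203

Since p-value < α = 0.05, we reject H₀.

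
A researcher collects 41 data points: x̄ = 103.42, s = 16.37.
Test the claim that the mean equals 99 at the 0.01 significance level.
One-sample t-test:
H₀: μ = 99
H₁: μ ≠ 99
df = n - 1 = 40
t = (x̄ - μ₀) / (s/√n) = (103.42 - 99) / (16.37/√41) = 1.729
p-value = 0.0915

Since p-value > α = 0.01, we fail to reject H₀.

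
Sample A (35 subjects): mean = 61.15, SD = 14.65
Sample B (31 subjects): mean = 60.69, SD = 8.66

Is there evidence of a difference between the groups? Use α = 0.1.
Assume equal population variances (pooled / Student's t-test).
Student's two-sample t-test (equal variances):
H₀: μ₁ = μ₂
H₁: μ₁ ≠ μ₂
df = n₁ + n₂ - 2 = 64
Pooled variance s_p² = [(n₁-1)s₁² + (n₂-1)s₂²] / (n₁ + n₂ - 2) = [(34)(14.65²) + (30)(8.66²)] / 64 = 149.1724
SE = √(s_p²(1/n₁ + 1/n₂)) = √(149.1724 × (1/35 + 1/31)) = 3.0123
t = (x̄₁ - x̄₂) / SE = (61.15 - 60.69) / 3.0123 = 0.46 / 3.0123 = 0.153
p-value = 0.8791

Since p-value > α = 0.1, we fail to reject H₀.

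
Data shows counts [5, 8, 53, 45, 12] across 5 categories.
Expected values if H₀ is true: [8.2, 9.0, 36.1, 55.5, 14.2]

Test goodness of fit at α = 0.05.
Chi-square goodness of fit test:
H₀: observed counts match expected distribution
H₁: observed counts differ from expected distribution
df = k - 1 = 4
χ² = Σ(O - E)²/E
   = (5 - 8.2)²/8.2 + (8 - 9.0)²/9.0 + (53 - 36.1)²/36.1 + (45 - 55.5)²/55.5 + (12 - 14.2)²/14.2
   = 1.249 + 0.111 + 7.912 + 1.986 + 0.341
   = 11.60
p-value = 0.0206

Since p-value < α = 0.05, we reject H₀.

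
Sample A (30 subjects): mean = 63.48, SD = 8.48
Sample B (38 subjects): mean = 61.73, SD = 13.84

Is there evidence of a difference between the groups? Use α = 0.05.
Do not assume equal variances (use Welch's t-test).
Welch's two-sample t-test:
H₀: μ₁ = μ₂
H₁: μ₁ ≠ μ₂
s₁²/n₁ = 8.48²/30 = 2.3970,  s₂²/n₂ = 13.84²/38 = 5.0407
SE = √(s₁²/n₁ + s₂²/n₂) = √(2.3970 + 5.0407) = 2.7272
df (Welch-Satterthwaite) = (s₁²/n₁ + s₂²/n₂)² / [(s₁²/n₁)²/(n₁-1) + (s₂²/n₂)²/(n₂-1)] ≈ 62.52
t = (x̄₁ - x̄₂) / SE = (63.48 - 61.73) / 2.7272 = 1.75 / 2.7272 = 0.642
p-value = 0.5234

Since p-value > α = 0.05, we fail to reject H₀.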